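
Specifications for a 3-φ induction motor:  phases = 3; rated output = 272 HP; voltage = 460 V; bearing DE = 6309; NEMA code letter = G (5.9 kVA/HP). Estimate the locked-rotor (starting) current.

S_LR = 5.9 × 272 = 1604.8 kVA
I_LR = S_LR/(√3·V_L) = 1604800/(1.732×460) = 2010 A

2010 A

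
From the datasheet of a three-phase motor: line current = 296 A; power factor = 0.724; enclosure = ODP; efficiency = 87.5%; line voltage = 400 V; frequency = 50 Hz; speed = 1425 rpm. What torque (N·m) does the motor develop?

P_in = √3·V·I·cosφ = 1.732 × 400 × 296 × 0.724 = 148470 W
P_out = η·P_in = 0.875 × 148470 = 129911 W
n = 1425 rpm
ω = 2π×1425/60 = 149.2 rad/s
τ = P_out/ω = 129911/149.2 = 871 N·m

871 N·m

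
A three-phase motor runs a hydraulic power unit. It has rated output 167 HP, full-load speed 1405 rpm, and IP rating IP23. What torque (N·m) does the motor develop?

P_out = 167 × 746 = 124582 W
ω = 2π × 1405/60 = 147.1 rad/s
τ = P_out/ω = 124582/147.1 = 847 N·m

847 N·m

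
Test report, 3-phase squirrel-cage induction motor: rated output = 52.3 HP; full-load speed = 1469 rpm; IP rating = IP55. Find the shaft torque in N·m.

254 N·m

P_out = 52.3 × 746 = 39016 W
ω = 2π × 1469/60 = 153.8 rad/s
τ = P_out/ω = 39016/153.8 = 254 N·m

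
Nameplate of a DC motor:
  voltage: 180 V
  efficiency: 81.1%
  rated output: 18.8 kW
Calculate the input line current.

P_out = 18.8 kW = 18800 W
P_in = P_out / η = 18800 / 0.811 = 23181 W
I = P_in / V = 23181 / 180 = 129 A

129 A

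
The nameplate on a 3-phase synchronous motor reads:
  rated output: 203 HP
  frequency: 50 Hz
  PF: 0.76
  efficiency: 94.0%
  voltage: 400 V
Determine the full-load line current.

306 A

P_out = 203 × 746 = 151438 W
P_in = P_out / η = 151438 / 0.940 = 161104 W
I_L = P_in / (√3·V_L·cosφ) = 161104 / (1.732 × 400 × 0.76) = 306 A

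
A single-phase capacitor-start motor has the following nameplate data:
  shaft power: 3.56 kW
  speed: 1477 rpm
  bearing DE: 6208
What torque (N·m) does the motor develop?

ω = 2π × 1477/60 = 154.7 rad/s
τ = P/ω = 3560/154.7 = 23 N·m

23 N·m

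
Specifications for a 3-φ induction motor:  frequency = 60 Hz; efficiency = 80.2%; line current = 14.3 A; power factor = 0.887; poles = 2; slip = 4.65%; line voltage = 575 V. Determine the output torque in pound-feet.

P_in = √3·V·I·cosφ = 1.732 × 575 × 14.3 × 0.887 = 12632 W
P_out = η·P_in = 0.802 × 12632 = 10131 W
n_s = 120×60/2 = 3600 rpm; n = 3600×(1−0.0465) = 3433 rpm
ω = 2π×3433/60 = 359.5 rad/s
τ = P_out/ω = 10131/359.5 = 28.18 N·m
In lb·ft: 28.18/1.356 = 20.8 lb·ft

20.8 lb·ft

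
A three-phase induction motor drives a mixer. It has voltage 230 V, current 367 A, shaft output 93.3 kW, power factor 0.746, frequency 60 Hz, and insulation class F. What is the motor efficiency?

P_out = 93.3 kW = 93300 W
P_in = √3·V_L·I_L·cosφ = 1.732 × 230 × 367 × 0.746 = 109064 W
η = P_out / P_in = 93300 / 109064 = 0.855 = 85.5%

85.5 %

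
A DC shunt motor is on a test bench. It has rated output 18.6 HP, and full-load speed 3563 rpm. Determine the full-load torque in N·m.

P_out = 18.6 × 746 = 13876 W
ω = 2π × 3563/60 = 373.1 rad/s
τ = P_out/ω = 13876/373.1 = 37.2 N·m

37.2 N·m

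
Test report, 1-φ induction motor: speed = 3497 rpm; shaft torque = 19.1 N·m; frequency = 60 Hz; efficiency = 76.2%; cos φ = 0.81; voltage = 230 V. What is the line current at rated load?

49.3 A

ω = 2π×3497/60 = 366.2 rad/s; P_out = τω = 19.1 × 366.2 = 6994 W
P_in = P_out / η = 6994 / 0.762 = 9178 W
I = P_in / (V·cosφ) = 9178 / (230 × 0.81) = 49.3 A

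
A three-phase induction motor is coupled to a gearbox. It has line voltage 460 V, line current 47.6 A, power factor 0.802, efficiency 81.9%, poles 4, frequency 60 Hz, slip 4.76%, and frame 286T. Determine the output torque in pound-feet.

P_in = √3·V·I·cosφ = 1.732 × 460 × 47.6 × 0.802 = 30415 W
P_out = η·P_in = 0.819 × 30415 = 24910 W
n_s = 120×60/4 = 1800 rpm; n = 1800×(1−0.0476) = 1714 rpm
ω = 2π×1714/60 = 179.5 rad/s
τ = P_out/ω = 24910/179.5 = 138.8 N·m
In lb·ft: 138.8/1.356 = 102 lb·ft

102 lb·ft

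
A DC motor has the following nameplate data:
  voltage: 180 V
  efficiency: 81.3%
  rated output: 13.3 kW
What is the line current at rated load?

90.9 A

P_out = 13.3 kW = 13300 W
P_in = P_out / η = 13300 / 0.813 = 16359 W
I = P_in / V = 16359 / 180 = 90.9 A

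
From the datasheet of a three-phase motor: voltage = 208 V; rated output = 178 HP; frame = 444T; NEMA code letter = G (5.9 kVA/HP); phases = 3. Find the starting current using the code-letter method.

S_LR = 5.9 × 178 = 1050.2 kVA
I_LR = S_LR/(√3·V_L) = 1050200/(1.732×208) = 2920 A

2920 A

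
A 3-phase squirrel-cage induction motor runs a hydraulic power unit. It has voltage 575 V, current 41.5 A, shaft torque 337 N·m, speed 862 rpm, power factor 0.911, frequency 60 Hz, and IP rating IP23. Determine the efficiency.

80.8 %

ω = 2π × 862/60 = 90.27 rad/s; P_out = τω = 337 × 90.27 = 30421 W
P_in = √3·V_L·I_L·cosφ = 1.732 × 575 × 41.5 × 0.911 = 37651 W
η = P_out / P_in = 30421 / 37651 = 0.808 = 80.8%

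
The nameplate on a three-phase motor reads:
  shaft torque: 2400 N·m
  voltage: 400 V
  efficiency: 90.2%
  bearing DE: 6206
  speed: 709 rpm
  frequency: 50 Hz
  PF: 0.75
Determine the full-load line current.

380 A

ω = 2π×709/60 = 74.25 rad/s; P_out = τω = 2400 × 74.25 = 178200 W
P_in = P_out / η = 178200 / 0.902 = 197561 W
I_L = P_in / (√3·V_L·cosφ) = 197561 / (1.732 × 400 × 0.75) = 380 A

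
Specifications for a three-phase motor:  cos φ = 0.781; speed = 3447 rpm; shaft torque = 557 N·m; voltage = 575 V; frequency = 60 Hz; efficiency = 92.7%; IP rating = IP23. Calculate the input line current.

279 A

ω = 2π×3447/60 = 361 rad/s; P_out = τω = 557 × 361 = 201077 W
P_in = P_out / η = 201077 / 0.927 = 216912 W
I_L = P_in / (√3·V_L·cosφ) = 216912 / (1.732 × 575 × 0.781) = 279 A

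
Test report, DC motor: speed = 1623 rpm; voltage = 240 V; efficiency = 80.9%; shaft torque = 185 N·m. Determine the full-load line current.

ω = 2π×1623/60 = 170 rad/s; P_out = τω = 185 × 170 = 31450 W
P_in = P_out / η = 31450 / 0.809 = 38875 W
I = P_in / V = 38875 / 240 = 162 A

162 A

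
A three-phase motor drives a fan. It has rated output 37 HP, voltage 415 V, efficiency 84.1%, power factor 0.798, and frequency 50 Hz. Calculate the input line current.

P_out = 37 × 746 = 27602 W
P_in = P_out / η = 27602 / 0.841 = 32820 W
I_L = P_in / (√3·V_L·cosφ) = 32820 / (1.732 × 415 × 0.798) = 57.2 A

57.2 A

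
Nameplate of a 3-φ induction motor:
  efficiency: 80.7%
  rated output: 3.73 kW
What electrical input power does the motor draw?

4.62 kW

P_out = 3730 W
P_in = P_out/η = 3730/0.807 = 4622 W = 4.62 kW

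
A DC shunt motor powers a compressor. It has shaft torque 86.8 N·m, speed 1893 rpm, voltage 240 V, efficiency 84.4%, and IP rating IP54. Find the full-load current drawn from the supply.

84.9 A

ω = 2π×1893/60 = 198.2 rad/s; P_out = τω = 86.8 × 198.2 = 17204 W
P_in = P_out / η = 17204 / 0.844 = 20384 W
I = P_in / V = 20384 / 240 = 84.9 A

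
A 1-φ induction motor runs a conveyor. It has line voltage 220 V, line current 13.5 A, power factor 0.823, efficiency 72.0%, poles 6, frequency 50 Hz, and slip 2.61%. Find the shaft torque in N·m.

17.3 N·m

P_in = V·I·cosφ = 220 × 13.5 × 0.823 = 2444 W
P_out = η·P_in = 0.72 × 2444 = 1760 W
n_s = 120×50/6 = 1000 rpm; n = 1000×(1−0.0261) = 974 rpm
ω = 2π×974/60 = 102 rad/s
τ = P_out/ω = 1760/102 = 17.3 N·m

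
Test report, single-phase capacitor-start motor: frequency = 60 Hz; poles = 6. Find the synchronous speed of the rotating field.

n_s = 120f/p = 120×60/6 = 1200 rpm

1200 rpm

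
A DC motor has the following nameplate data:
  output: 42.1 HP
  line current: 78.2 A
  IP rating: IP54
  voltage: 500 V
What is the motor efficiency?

80.3 %

P_out = 42.1 × 746 = 31407 W
P_in = V·I = 500 × 78.2 = 39100 W
η = P_out / P_in = 31407 / 39100 = 0.803 = 80.3%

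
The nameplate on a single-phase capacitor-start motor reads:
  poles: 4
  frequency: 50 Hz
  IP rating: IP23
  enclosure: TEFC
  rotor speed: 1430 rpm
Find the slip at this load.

n_s = 120f/p = 120×50/4 = 1500 rpm
s = (n_s − n)/n_s = (1500 − 1430)/1500 = 0.0467

4.67 %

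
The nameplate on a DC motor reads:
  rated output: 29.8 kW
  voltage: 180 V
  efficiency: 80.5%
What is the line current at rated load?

P_out = 29.8 kW = 29800 W
P_in = P_out / η = 29800 / 0.805 = 37019 W
I = P_in / V = 37019 / 180 = 206 A

206 A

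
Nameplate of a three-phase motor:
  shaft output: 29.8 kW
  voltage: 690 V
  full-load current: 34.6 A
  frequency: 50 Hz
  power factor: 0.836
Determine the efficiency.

86.2 %

P_out = 29.8 kW = 29800 W
P_in = √3·V_L·I_L·cosφ = 1.732 × 690 × 34.6 × 0.836 = 34568 W
η = P_out / P_in = 29800 / 34568 = 0.862 = 86.2%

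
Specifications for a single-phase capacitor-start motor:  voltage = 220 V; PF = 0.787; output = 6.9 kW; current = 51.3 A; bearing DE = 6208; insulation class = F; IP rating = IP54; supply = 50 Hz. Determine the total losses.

1.98 kW

P_in = V·I·cosφ = 220×51.3×0.787 = 8882 W
P_out = 6900 W
Losses = P_in − P_out = 8882 − 6900 = 1982 W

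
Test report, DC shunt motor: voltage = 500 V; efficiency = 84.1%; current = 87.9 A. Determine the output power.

37 kW

P_in = V·I = 500 × 87.9 = 43950 W
P_out = η·P_in = 0.841 × 43950 = 36962 W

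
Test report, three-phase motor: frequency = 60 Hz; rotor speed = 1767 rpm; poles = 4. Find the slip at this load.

n_s = 120f/p = 120×60/4 = 1800 rpm
s = (n_s − n)/n_s = (1800 − 1767)/1800 = 0.0183

1.83 %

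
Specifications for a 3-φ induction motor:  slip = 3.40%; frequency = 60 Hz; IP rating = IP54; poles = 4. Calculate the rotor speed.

n_s = 120f/p = 120×60/4 = 1800 rpm
n = n_s(1 − s) = 1800 × (1 − 0.034) = 1739 rpm

1739 rpm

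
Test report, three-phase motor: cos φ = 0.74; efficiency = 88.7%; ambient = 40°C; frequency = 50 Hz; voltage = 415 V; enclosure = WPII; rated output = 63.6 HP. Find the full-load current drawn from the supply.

101 A

P_out = 63.6 × 746 = 47446 W
P_in = P_out / η = 47446 / 0.887 = 53490 W
I_L = P_in / (√3·V_L·cosφ) = 53490 / (1.732 × 415 × 0.74) = 101 A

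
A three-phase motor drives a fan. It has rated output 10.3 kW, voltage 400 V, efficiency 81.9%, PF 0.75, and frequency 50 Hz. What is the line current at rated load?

P_out = 10.3 kW = 10300 W
P_in = P_out / η = 10300 / 0.819 = 12576 W
I_L = P_in / (√3·V_L·cosφ) = 12576 / (1.732 × 400 × 0.75) = 24.2 A

24.2 A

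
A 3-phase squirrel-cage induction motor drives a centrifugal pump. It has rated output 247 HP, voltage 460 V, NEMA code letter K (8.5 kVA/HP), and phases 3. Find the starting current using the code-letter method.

S_LR = 8.5 × 247 = 2099.5 kVA
I_LR = S_LR/(√3·V_L) = 2099500/(1.732×460) = 2640 A

2640 A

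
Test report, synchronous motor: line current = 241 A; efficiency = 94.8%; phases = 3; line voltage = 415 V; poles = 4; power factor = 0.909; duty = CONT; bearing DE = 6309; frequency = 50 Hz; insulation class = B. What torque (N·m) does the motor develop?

950 N·m

P_in = √3·V·I·cosφ = 1.732 × 415 × 241 × 0.909 = 157462 W
P_out = η·P_in = 0.948 × 157462 = 149274 W
n = n_s = 120×50/4 = 1500 rpm (synchronous)
ω = 2π×1500/60 = 157.1 rad/s
τ = P_out/ω = 149274/157.1 = 950 N·m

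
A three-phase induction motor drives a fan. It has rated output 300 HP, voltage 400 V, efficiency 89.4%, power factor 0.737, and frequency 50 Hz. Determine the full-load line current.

P_out = 300 × 746 = 223800 W
P_in = P_out / η = 223800 / 0.894 = 250336 W
I_L = P_in / (√3·V_L·cosφ) = 250336 / (1.732 × 400 × 0.737) = 490 A

490 A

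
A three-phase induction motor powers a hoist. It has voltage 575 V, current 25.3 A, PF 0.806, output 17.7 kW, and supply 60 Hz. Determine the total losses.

P_in = √3·V·I·cosφ = 1.732×575×25.3×0.806 = 20308 W
P_out = 17700 W
Losses = P_in − P_out = 20308 − 17700 = 2608 W

2.61 kW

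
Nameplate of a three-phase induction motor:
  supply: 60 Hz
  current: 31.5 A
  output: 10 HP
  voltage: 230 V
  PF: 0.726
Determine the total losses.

P_in = √3·V·I·cosφ = 1.732×230×31.5×0.726 = 9110 W
P_out = 10×746 = 7460 W
Losses = P_in − P_out = 9110 − 7460 = 1650 W

1650 W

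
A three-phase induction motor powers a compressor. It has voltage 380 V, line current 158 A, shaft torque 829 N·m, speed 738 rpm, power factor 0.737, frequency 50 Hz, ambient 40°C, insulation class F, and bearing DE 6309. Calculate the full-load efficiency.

ω = 2π × 738/60 = 77.28 rad/s; P_out = τω = 829 × 77.28 = 64065 W
P_in = √3·V_L·I_L·cosφ = 1.732 × 380 × 158 × 0.737 = 76640 W
η = P_out / P_in = 64065 / 76640 = 0.836 = 83.6%

83.6 %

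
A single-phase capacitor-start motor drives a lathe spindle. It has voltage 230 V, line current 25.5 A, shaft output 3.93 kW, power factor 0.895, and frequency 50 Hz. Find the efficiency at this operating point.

74.9 %

P_out = 3.93 kW = 3930 W
P_in = V·I·cosφ = 230 × 25.5 × 0.895 = 5249 W
η = P_out / P_in = 3930 / 5249 = 0.749 = 74.9%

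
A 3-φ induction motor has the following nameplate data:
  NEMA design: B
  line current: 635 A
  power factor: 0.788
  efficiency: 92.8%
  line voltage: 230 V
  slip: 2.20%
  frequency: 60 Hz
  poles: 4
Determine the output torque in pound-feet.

P_in = √3·V·I·cosφ = 1.732 × 230 × 635 × 0.788 = 199331 W
P_out = η·P_in = 0.928 × 199331 = 184979 W
n_s = 120×60/4 = 1800 rpm; n = 1800×(1−0.022) = 1760 rpm
ω = 2π×1760/60 = 184.3 rad/s
τ = P_out/ω = 184979/184.3 = 1004 N·m
In lb·ft: 1004/1.356 = 740 lb·ft

740 lb·ft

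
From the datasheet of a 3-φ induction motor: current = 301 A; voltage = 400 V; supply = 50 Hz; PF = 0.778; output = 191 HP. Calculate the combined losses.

19.8 kW

P_in = √3·V·I·cosφ = 1.732×400×301×0.778 = 162239 W
P_out = 191×746 = 142486 W
Losses = P_in − P_out = 162239 − 142486 = 19753 W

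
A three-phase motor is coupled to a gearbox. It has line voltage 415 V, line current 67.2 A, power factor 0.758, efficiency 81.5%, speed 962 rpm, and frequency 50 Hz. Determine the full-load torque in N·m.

P_in = √3·V·I·cosφ = 1.732 × 415 × 67.2 × 0.758 = 36613 W
P_out = η·P_in = 0.815 × 36613 = 29840 W
n = 962 rpm
ω = 2π×962/60 = 100.7 rad/s
τ = P_out/ω = 29840/100.7 = 296 N·m

296 N·m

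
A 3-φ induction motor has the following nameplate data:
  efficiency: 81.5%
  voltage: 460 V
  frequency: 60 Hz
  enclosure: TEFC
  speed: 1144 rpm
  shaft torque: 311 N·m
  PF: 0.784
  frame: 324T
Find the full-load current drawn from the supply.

73.2 A

ω = 2π×1144/60 = 119.8 rad/s; P_out = τω = 311 × 119.8 = 37258 W
P_in = P_out / η = 37258 / 0.815 = 45715 W
I_L = P_in / (√3·V_L·cosφ) = 45715 / (1.732 × 460 × 0.784) = 73.2 A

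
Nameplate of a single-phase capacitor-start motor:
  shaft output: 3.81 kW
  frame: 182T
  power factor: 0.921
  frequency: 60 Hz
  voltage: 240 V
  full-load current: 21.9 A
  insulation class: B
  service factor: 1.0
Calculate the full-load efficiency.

78.7 %

P_out = 3.81 kW = 3810 W
P_in = V·I·cosφ = 240 × 21.9 × 0.921 = 4841 W
η = P_out / P_in = 3810 / 4841 = 0.787 = 78.7%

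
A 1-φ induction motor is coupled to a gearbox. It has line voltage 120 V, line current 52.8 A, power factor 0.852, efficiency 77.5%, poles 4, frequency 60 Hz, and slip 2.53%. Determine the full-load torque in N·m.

P_in = V·I·cosφ = 120 × 52.8 × 0.852 = 5398 W
P_out = η·P_in = 0.775 × 5398 = 4183 W
n_s = 120×60/4 = 1800 rpm; n = 1800×(1−0.0253) = 1754 rpm
ω = 2π×1754/60 = 183.7 rad/s
τ = P_out/ω = 4183/183.7 = 22.8 N·m

22.8 N·m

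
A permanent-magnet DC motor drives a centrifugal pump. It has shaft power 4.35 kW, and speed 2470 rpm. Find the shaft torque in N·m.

16.8 N·m

ω = 2π × 2470/60 = 258.7 rad/s
τ = P/ω = 4350/258.7 = 16.8 N·m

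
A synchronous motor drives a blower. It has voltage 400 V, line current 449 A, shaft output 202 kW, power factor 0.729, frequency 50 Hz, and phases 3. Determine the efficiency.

89.1 %

P_out = 202 kW = 202000 W
P_in = √3·V_L·I_L·cosφ = 1.732 × 400 × 449 × 0.729 = 226768 W
η = P_out / P_in = 202000 / 226768 = 0.891 = 89.1%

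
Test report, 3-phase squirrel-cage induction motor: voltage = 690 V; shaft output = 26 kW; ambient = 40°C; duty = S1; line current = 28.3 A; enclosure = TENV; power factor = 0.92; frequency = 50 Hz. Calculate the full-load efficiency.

P_out = 26 kW = 26000 W
P_in = √3·V_L·I_L·cosφ = 1.732 × 690 × 28.3 × 0.92 = 31115 W
η = P_out / P_in = 26000 / 31115 = 0.836 = 83.6%

83.6 %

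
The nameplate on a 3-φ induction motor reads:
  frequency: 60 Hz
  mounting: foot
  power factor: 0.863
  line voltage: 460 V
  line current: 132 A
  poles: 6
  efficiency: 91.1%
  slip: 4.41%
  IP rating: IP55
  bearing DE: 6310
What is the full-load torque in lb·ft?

508 lb·ft

P_in = √3·V·I·cosφ = 1.732 × 460 × 132 × 0.863 = 90759 W
P_out = η·P_in = 0.911 × 90759 = 82681 W
n_s = 120×60/6 = 1200 rpm; n = 1200×(1−0.0441) = 1147 rpm
ω = 2π×1147/60 = 120.1 rad/s
τ = P_out/ω = 82681/120.1 = 688.4 N·m
In lb·ft: 688.4/1.356 = 508 lb·ft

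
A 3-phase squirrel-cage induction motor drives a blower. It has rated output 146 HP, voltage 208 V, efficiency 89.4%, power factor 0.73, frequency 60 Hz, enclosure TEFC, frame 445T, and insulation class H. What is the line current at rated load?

463 A

P_out = 146 × 746 = 108916 W
P_in = P_out / η = 108916 / 0.894 = 121830 W
I_L = P_in / (√3·V_L·cosφ) = 121830 / (1.732 × 208 × 0.73) = 463 A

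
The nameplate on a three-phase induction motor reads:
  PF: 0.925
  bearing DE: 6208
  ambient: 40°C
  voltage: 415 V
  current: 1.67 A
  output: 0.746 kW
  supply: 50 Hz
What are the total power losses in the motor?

P_in = √3·V·I·cosφ = 1.732×415×1.67×0.925 = 1110 W
P_out = 746 W
Losses = P_in − P_out = 1110 − 746 = 364 W

364 W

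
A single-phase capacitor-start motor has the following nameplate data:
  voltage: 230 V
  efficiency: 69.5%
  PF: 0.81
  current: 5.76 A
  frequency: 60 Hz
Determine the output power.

P_in = V·I·cosφ = 230 × 5.76 × 0.81 = 1073 W
P_out = η·P_in = 0.695 × 1073 = 746 W

0.746 kW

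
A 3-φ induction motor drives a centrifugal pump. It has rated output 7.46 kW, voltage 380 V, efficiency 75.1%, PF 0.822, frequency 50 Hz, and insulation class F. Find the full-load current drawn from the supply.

P_out = 7.46 kW = 7460 W
P_in = P_out / η = 7460 / 0.751 = 9933 W
I_L = P_in / (√3·V_L·cosφ) = 9933 / (1.732 × 380 × 0.822) = 18.4 A

18.4 A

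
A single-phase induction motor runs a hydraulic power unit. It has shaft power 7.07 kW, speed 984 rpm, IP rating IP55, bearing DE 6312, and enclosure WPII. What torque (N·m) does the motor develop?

ω = 2π × 984/60 = 103 rad/s
τ = P/ω = 7070/103 = 68.6 N·m

68.6 N·m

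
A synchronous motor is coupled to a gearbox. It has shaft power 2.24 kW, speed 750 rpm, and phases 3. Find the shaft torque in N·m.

ω = 2π × 750/60 = 78.54 rad/s
τ = P/ω = 2240/78.54 = 28.5 N·m

28.5 N·m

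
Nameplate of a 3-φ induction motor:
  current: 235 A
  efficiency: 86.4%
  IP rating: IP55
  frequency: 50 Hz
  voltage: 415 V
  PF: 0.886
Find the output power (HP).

173 HP

P_in = √3·V·I·cosφ = 1.732 × 415 × 235 × 0.886 = 149657 W
P_out = η·P_in = 0.864 × 149657 = 129304 W
= 129304/746 = 173 HP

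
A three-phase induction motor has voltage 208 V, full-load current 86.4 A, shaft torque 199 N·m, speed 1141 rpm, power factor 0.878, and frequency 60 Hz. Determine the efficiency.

ω = 2π × 1141/60 = 119.5 rad/s; P_out = τω = 199 × 119.5 = 23781 W
P_in = √3·V_L·I_L·cosφ = 1.732 × 208 × 86.4 × 0.878 = 27329 W
η = P_out / P_in = 23781 / 27329 = 0.870 = 87.0%

87.0 %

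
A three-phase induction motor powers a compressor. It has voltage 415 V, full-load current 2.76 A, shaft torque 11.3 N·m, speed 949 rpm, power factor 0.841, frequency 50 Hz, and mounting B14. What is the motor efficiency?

67.3 %

ω = 2π × 949/60 = 99.38 rad/s; P_out = τω = 11.3 × 99.38 = 1123 W
P_in = √3·V_L·I_L·cosφ = 1.732 × 415 × 2.76 × 0.841 = 1668 W
η = P_out / P_in = 1123 / 1668 = 0.673 = 67.3%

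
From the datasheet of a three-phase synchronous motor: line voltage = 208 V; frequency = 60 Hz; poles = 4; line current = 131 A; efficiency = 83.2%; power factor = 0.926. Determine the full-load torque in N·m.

P_in = √3·V·I·cosφ = 1.732 × 208 × 131 × 0.926 = 43701 W
P_out = η·P_in = 0.832 × 43701 = 36359 W
n = n_s = 120×60/4 = 1800 rpm (synchronous)
ω = 2π×1800/60 = 188.5 rad/s
τ = P_out/ω = 36359/188.5 = 193 N·m

193 N·m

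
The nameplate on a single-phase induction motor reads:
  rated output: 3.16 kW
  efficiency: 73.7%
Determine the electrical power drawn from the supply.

P_out = 3160 W
P_in = P_out/η = 3160/0.737 = 4288 W = 4.29 kW

4.29 kW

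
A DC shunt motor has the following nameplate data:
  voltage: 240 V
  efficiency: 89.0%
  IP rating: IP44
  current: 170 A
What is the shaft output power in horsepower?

P_in = V·I = 240 × 170 = 40800 W
P_out = η·P_in = 0.89 × 40800 = 36312 W
= 36312/746 = 48.7 HP

48.7 HP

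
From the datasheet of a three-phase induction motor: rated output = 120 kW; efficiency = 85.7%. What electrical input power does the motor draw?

140 kW

P_out = 120000 W
P_in = P_out/η = 120000/0.857 = 140023 W = 140 kW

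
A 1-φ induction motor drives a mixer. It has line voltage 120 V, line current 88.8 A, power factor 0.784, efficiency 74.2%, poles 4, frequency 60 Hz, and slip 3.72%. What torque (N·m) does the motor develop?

34.2 N·m

P_in = V·I·cosφ = 120 × 88.8 × 0.784 = 8354 W
P_out = η·P_in = 0.742 × 8354 = 6199 W
n_s = 120×60/4 = 1800 rpm; n = 1800×(1−0.0372) = 1733 rpm
ω = 2π×1733/60 = 181.5 rad/s
τ = P_out/ω = 6199/181.5 = 34.2 N·m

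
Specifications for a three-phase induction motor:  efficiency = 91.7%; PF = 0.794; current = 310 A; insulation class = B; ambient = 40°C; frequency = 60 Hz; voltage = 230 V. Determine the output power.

P_in = √3·V·I·cosφ = 1.732 × 230 × 310 × 0.794 = 98052 W
P_out = η·P_in = 0.917 × 98052 = 89914 W

89.9 kW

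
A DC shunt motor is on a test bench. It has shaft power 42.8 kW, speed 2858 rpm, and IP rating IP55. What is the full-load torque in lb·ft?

ω = 2π × 2858/60 = 299.3 rad/s
τ = P/ω = 42800/299.3 = 143 N·m
In lb·ft: 143/1.356 = 105 lb·ft

105 lb·ft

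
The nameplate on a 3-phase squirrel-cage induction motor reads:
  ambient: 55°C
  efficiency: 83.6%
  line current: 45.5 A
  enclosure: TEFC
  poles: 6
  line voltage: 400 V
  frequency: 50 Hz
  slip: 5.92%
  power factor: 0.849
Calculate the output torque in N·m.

227 N·m

P_in = √3·V·I·cosφ = 1.732 × 400 × 45.5 × 0.849 = 26763 W
P_out = η·P_in = 0.836 × 26763 = 22374 W
n_s = 120×50/6 = 1000 rpm; n = 1000×(1−0.0592) = 941 rpm
ω = 2π×941/60 = 98.54 rad/s
τ = P_out/ω = 22374/98.54 = 227 N·m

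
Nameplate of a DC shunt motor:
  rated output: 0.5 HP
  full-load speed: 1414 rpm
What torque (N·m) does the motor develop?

2.52 N·m

P_out = 0.5 × 746 = 373 W
ω = 2π × 1414/60 = 148.1 rad/s
τ = P_out/ω = 373/148.1 = 2.52 N·m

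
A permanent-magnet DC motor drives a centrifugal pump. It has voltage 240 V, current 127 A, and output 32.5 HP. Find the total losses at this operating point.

P_in = V·I = 240×127 = 30480 W
P_out = 32.5×746 = 24245 W
Losses = P_in − P_out = 30480 − 24245 = 6235 W

6.24 kW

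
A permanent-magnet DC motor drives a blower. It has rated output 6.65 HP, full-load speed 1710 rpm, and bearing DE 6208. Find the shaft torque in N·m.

P_out = 6.65 × 746 = 4961 W
ω = 2π × 1710/60 = 179.1 rad/s
τ = P_out/ω = 4961/179.1 = 27.7 N·m

27.7 N·m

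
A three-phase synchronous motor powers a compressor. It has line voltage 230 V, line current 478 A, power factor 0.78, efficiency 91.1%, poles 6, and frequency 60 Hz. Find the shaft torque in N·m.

P_in = √3·V·I·cosφ = 1.732 × 230 × 478 × 0.78 = 148525 W
P_out = η·P_in = 0.911 × 148525 = 135306 W
n = n_s = 120×60/6 = 1200 rpm (synchronous)
ω = 2π×1200/60 = 125.7 rad/s
τ = P_out/ω = 135306/125.7 = 1080 N·m

1080 N·m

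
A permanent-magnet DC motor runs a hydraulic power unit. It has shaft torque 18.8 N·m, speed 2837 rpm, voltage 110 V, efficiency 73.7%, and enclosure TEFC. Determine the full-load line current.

68.9 A

ω = 2π×2837/60 = 297.1 rad/s; P_out = τω = 18.8 × 297.1 = 5585 W
P_in = P_out / η = 5585 / 0.737 = 7578 W
I = P_in / V = 7578 / 110 = 68.9 A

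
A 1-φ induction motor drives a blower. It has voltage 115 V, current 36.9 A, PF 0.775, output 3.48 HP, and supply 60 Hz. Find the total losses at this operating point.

P_in = V·I·cosφ = 115×36.9×0.775 = 3289 W
P_out = 3.48×746 = 2596 W
Losses = P_in − P_out = 3289 − 2596 = 693 W

693 W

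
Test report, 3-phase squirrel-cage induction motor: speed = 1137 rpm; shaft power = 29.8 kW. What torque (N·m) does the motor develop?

ω = 2π × 1137/60 = 119.1 rad/s
τ = P/ω = 29800/119.1 = 250 N·m

250 N·m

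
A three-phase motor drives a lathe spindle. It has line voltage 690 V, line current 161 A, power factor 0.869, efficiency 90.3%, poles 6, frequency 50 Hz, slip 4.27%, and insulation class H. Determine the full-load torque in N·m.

1510 N·m

P_in = √3·V·I·cosφ = 1.732 × 690 × 161 × 0.869 = 167202 W
P_out = η·P_in = 0.903 × 167202 = 150983 W
n_s = 120×50/6 = 1000 rpm; n = 1000×(1−0.0427) = 957 rpm
ω = 2π×957/60 = 100.2 rad/s
τ = P_out/ω = 150983/100.2 = 1510 N·m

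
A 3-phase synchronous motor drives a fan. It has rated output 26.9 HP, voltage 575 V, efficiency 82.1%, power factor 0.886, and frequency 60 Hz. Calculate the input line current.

P_out = 26.9 × 746 = 20067 W
P_in = P_out / η = 20067 / 0.821 = 24442 W
I_L = P_in / (√3·V_L·cosφ) = 24442 / (1.732 × 575 × 0.886) = 27.7 A

27.7 A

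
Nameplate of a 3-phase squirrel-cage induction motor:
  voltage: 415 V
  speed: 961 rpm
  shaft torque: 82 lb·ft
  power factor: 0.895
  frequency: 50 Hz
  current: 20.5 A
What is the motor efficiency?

τ = 82 lb·ft × 1.356 = 111.2 N·m
ω = 2π × 961/60 = 100.6 rad/s; P_out = τω = 111.2 × 100.6 = 11187 W
P_in = √3·V_L·I_L·cosφ = 1.732 × 415 × 20.5 × 0.895 = 13188 W
η = P_out / P_in = 11187 / 13188 = 0.848 = 84.8%

84.8 %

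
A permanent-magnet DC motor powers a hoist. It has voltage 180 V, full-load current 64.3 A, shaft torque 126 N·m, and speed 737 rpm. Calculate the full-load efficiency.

84.0 %

ω = 2π × 737/60 = 77.18 rad/s; P_out = τω = 126 × 77.18 = 9725 W
P_in = V·I = 180 × 64.3 = 11574 W
η = P_out / P_in = 9725 / 11574 = 0.840 = 84.0%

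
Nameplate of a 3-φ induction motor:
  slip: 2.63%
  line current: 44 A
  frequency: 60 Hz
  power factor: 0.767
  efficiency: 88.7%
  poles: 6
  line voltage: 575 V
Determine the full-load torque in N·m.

244 N·m

P_in = √3·V·I·cosφ = 1.732 × 575 × 44 × 0.767 = 33610 W
P_out = η·P_in = 0.887 × 33610 = 29812 W
n_s = 120×60/6 = 1200 rpm; n = 1200×(1−0.0263) = 1168 rpm
ω = 2π×1168/60 = 122.3 rad/s
τ = P_out/ω = 29812/122.3 = 244 N·m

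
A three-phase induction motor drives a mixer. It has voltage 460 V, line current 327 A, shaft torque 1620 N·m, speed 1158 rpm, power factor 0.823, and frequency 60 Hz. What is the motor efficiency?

91.6 %

ω = 2π × 1158/60 = 121.3 rad/s; P_out = τω = 1620 × 121.3 = 196506 W
P_in = √3·V_L·I_L·cosφ = 1.732 × 460 × 327 × 0.823 = 214414 W
η = P_out / P_in = 196506 / 214414 = 0.916 = 91.6%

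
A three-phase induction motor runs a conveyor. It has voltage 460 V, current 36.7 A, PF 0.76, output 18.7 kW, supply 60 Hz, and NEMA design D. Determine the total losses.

3.52 kW

P_in = √3·V·I·cosφ = 1.732×460×36.7×0.76 = 22222 W
P_out = 18700 W
Losses = P_in − P_out = 22222 − 18700 = 3522 W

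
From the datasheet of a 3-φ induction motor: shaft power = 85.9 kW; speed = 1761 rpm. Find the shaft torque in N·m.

ω = 2π × 1761/60 = 184.4 rad/s
τ = P/ω = 85900/184.4 = 466 N·m

466 N·m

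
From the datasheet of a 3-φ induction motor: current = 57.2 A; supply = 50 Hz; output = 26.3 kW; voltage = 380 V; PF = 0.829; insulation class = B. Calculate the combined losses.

P_in = √3·V·I·cosφ = 1.732×380×57.2×0.829 = 31209 W
P_out = 26300 W
Losses = P_in − P_out = 31209 − 26300 = 4909 W

4910 W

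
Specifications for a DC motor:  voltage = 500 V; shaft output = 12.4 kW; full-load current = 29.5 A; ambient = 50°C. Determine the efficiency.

P_out = 12.4 kW = 12400 W
P_in = V·I = 500 × 29.5 = 14750 W
η = P_out / P_in = 12400 / 14750 = 0.841 = 84.1%

84.1 %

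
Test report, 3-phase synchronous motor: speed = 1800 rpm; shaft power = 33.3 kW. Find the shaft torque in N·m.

ω = 2π × 1800/60 = 188.5 rad/s
τ = P/ω = 33300/188.5 = 177 N·m

177 N·m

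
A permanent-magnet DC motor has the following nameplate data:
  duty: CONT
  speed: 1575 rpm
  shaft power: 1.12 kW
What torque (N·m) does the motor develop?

6.79 N·m

ω = 2π × 1575/60 = 164.9 rad/s
τ = P/ω = 1120/164.9 = 6.79 N·m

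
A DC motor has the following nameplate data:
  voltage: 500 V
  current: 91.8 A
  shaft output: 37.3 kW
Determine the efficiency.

P_out = 37.3 kW = 37300 W
P_in = V·I = 500 × 91.8 = 45900 W
η = P_out / P_in = 37300 / 45900 = 0.813 = 81.3%

81.3 %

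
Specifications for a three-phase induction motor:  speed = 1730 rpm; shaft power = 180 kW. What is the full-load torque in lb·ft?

733 lb·ft

ω = 2π × 1730/60 = 181.2 rad/s
τ = P/ω = 180000/181.2 = 993.4 N·m
In lb·ft: 993.4/1.356 = 733 lb·ft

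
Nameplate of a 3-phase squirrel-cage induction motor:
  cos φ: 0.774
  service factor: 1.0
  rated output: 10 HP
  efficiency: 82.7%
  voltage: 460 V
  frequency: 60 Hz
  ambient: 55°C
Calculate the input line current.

P_out = 10 × 746 = 7460 W
P_in = P_out / η = 7460 / 0.827 = 9021 W
I_L = P_in / (√3·V_L·cosφ) = 9021 / (1.732 × 460 × 0.774) = 14.6 A

14.6 A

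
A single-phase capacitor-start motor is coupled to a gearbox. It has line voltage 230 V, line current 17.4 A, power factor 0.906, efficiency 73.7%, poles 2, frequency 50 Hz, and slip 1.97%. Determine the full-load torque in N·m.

P_in = V·I·cosφ = 230 × 17.4 × 0.906 = 3626 W
P_out = η·P_in = 0.737 × 3626 = 2672 W
n_s = 120×50/2 = 3000 rpm; n = 3000×(1−0.0197) = 2941 rpm
ω = 2π×2941/60 = 308 rad/s
τ = P_out/ω = 2672/308 = 8.68 N·m

8.68 N·m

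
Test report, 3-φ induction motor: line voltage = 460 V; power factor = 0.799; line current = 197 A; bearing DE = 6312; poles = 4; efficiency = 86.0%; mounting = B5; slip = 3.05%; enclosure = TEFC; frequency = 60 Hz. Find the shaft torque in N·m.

590 N·m

P_in = √3·V·I·cosφ = 1.732 × 460 × 197 × 0.799 = 125406 W
P_out = η·P_in = 0.86 × 125406 = 107849 W
n_s = 120×60/4 = 1800 rpm; n = 1800×(1−0.0305) = 1745 rpm
ω = 2π×1745/60 = 182.7 rad/s
τ = P_out/ω = 107849/182.7 = 590 N·m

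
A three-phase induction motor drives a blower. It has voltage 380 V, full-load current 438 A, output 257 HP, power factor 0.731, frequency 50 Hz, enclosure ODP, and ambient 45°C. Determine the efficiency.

P_out = 257 × 746 = 191722 W
P_in = √3·V_L·I_L·cosφ = 1.732 × 380 × 438 × 0.731 = 210728 W
η = P_out / P_in = 191722 / 210728 = 0.910 = 91.0%

91.0 %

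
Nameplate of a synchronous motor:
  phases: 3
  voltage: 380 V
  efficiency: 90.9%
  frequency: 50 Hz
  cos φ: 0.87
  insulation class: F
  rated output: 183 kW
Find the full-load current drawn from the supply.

352 A

P_out = 183 kW = 183000 W
P_in = P_out / η = 183000 / 0.909 = 201320 W
I_L = P_in / (√3·V_L·cosφ) = 201320 / (1.732 × 380 × 0.87) = 352 A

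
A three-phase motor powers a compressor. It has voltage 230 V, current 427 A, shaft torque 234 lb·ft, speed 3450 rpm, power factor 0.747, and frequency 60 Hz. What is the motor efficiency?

τ = 234 lb·ft × 1.356 = 317.3 N·m
ω = 2π × 3450/60 = 361.3 rad/s; P_out = τω = 317.3 × 361.3 = 114640 W
P_in = √3·V_L·I_L·cosφ = 1.732 × 230 × 427 × 0.747 = 127064 W
η = P_out / P_in = 114640 / 127064 = 0.902 = 90.2%

90.2 %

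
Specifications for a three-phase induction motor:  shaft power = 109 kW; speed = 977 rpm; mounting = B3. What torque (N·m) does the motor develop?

ω = 2π × 977/60 = 102.3 rad/s
τ = P/ω = 109000/102.3 = 1070 N·m

1070 N·m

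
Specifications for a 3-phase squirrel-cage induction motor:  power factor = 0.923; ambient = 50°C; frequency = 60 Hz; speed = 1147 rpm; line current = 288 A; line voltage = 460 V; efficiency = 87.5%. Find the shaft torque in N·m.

1540 N·m

P_in = √3·V·I·cosφ = 1.732 × 460 × 288 × 0.923 = 211787 W
P_out = η·P_in = 0.875 × 211787 = 185314 W
n = 1147 rpm
ω = 2π×1147/60 = 120.1 rad/s
τ = P_out/ω = 185314/120.1 = 1540 N·m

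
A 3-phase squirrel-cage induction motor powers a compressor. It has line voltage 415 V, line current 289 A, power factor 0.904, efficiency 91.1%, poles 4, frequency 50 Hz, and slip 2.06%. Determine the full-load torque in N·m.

P_in = √3·V·I·cosφ = 1.732 × 415 × 289 × 0.904 = 187786 W
P_out = η·P_in = 0.911 × 187786 = 171073 W
n_s = 120×50/4 = 1500 rpm; n = 1500×(1−0.0206) = 1469 rpm
ω = 2π×1469/60 = 153.8 rad/s
τ = P_out/ω = 171073/153.8 = 1110 N·m

1110 N·m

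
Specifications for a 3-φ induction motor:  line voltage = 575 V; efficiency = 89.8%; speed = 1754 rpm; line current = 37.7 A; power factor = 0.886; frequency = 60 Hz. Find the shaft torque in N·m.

163 N·m

P_in = √3·V·I·cosφ = 1.732 × 575 × 37.7 × 0.886 = 33265 W
P_out = η·P_in = 0.898 × 33265 = 29872 W
n = 1754 rpm
ω = 2π×1754/60 = 183.7 rad/s
τ = P_out/ω = 29872/183.7 = 163 N·m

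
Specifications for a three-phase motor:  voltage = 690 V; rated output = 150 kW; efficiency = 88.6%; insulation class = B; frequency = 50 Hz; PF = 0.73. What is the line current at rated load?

194 A

P_out = 150 kW = 150000 W
P_in = P_out / η = 150000 / 0.886 = 169300 W
I_L = P_in / (√3·V_L·cosφ) = 169300 / (1.732 × 690 × 0.73) = 194 A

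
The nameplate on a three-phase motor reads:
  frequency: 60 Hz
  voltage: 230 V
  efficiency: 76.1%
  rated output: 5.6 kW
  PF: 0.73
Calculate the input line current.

P_out = 5.6 kW = 5600 W
P_in = P_out / η = 5600 / 0.761 = 7359 W
I_L = P_in / (√3·V_L·cosφ) = 7359 / (1.732 × 230 × 0.73) = 25.3 A

25.3 A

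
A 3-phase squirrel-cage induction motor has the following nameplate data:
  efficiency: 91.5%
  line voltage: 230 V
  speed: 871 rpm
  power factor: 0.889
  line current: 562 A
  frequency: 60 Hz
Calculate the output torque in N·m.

2000 N·m

P_in = √3·V·I·cosφ = 1.732 × 230 × 562 × 0.889 = 199028 W
P_out = η·P_in = 0.915 × 199028 = 182111 W
n = 871 rpm
ω = 2π×871/60 = 91.21 rad/s
τ = P_out/ω = 182111/91.21 = 2000 N·m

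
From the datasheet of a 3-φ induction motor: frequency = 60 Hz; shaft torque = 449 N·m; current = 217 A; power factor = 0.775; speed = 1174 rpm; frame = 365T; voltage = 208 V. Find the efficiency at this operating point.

ω = 2π × 1174/60 = 122.9 rad/s; P_out = τω = 449 × 122.9 = 55182 W
P_in = √3·V_L·I_L·cosφ = 1.732 × 208 × 217 × 0.775 = 60586 W
η = P_out / P_in = 55182 / 60586 = 0.911 = 91.1%

91.1 %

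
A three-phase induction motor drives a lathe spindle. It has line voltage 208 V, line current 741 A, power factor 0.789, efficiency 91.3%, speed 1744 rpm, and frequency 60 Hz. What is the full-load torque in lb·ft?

777 lb·ft

P_in = √3·V·I·cosφ = 1.732 × 208 × 741 × 0.789 = 210623 W
P_out = η·P_in = 0.913 × 210623 = 192299 W
n = 1744 rpm
ω = 2π×1744/60 = 182.6 rad/s
τ = P_out/ω = 192299/182.6 = 1053 N·m
In lb·ft: 1053/1.356 = 777 lb·ft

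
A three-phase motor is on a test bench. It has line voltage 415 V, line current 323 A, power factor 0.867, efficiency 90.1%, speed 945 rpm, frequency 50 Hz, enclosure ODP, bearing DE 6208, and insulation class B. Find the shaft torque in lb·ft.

1350 lb·ft

P_in = √3·V·I·cosφ = 1.732 × 415 × 323 × 0.867 = 201288 W
P_out = η·P_in = 0.901 × 201288 = 181360 W
n = 945 rpm
ω = 2π×945/60 = 98.96 rad/s
τ = P_out/ω = 181360/98.96 = 1833 N·m
In lb·ft: 1833/1.356 = 1350 lb·ft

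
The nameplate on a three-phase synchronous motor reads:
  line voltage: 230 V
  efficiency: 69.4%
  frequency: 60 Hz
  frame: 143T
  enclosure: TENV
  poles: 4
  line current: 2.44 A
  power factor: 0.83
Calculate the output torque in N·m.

2.97 N·m

P_in = √3·V·I·cosφ = 1.732 × 230 × 2.44 × 0.83 = 807 W
P_out = η·P_in = 0.694 × 807 = 560 W
n = n_s = 120×60/4 = 1800 rpm (synchronous)
ω = 2π×1800/60 = 188.5 rad/s
τ = P_out/ω = 560/188.5 = 2.97 N·m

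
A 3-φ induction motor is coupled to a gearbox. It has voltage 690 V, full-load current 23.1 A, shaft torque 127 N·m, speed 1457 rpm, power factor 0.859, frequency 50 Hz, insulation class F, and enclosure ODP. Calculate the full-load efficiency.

81.7 %

ω = 2π × 1457/60 = 152.6 rad/s; P_out = τω = 127 × 152.6 = 19380 W
P_in = √3·V_L·I_L·cosφ = 1.732 × 690 × 23.1 × 0.859 = 23714 W
η = P_out / P_in = 19380 / 23714 = 0.817 = 81.7%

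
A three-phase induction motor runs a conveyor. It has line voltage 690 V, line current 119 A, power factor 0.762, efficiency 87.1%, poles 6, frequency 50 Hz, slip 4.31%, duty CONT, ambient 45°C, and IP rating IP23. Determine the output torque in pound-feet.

P_in = √3·V·I·cosφ = 1.732 × 690 × 119 × 0.762 = 108367 W
P_out = η·P_in = 0.871 × 108367 = 94388 W
n_s = 120×50/6 = 1000 rpm; n = 1000×(1−0.0431) = 957 rpm
ω = 2π×957/60 = 100.2 rad/s
τ = P_out/ω = 94388/100.2 = 942 N·m
In lb·ft: 942/1.356 = 695 lb·ft

695 lb·ft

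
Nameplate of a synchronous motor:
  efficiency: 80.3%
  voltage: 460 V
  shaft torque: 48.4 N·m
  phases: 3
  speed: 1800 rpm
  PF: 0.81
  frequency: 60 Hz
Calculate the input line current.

ω = 2π×1800/60 = 188.5 rad/s; P_out = τω = 48.4 × 188.5 = 9123 W
P_in = P_out / η = 9123 / 0.803 = 11361 W
I_L = P_in / (√3·V_L·cosφ) = 11361 / (1.732 × 460 × 0.81) = 17.6 A

17.6 A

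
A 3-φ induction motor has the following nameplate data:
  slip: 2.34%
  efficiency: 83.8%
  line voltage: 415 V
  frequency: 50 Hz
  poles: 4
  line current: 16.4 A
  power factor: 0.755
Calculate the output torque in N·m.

P_in = √3·V·I·cosφ = 1.732 × 415 × 16.4 × 0.755 = 8900 W
P_out = η·P_in = 0.838 × 8900 = 7458 W
n_s = 120×50/4 = 1500 rpm; n = 1500×(1−0.0234) = 1465 rpm
ω = 2π×1465/60 = 153.4 rad/s
τ = P_out/ω = 7458/153.4 = 48.6 N·m

48.6 N·m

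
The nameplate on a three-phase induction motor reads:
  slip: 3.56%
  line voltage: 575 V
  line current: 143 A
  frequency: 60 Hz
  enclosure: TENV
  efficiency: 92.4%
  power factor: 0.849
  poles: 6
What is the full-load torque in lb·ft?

P_in = √3·V·I·cosφ = 1.732 × 575 × 143 × 0.849 = 120909 W
P_out = η·P_in = 0.924 × 120909 = 111720 W
n_s = 120×60/6 = 1200 rpm; n = 1200×(1−0.0356) = 1157 rpm
ω = 2π×1157/60 = 121.2 rad/s
τ = P_out/ω = 111720/121.2 = 921.8 N·m
In lb·ft: 921.8/1.356 = 680 lb·ft

680 lb·ft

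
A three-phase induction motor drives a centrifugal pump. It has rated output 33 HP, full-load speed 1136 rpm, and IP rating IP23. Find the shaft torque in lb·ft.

P_out = 33 × 746 = 24618 W
ω = 2π × 1136/60 = 119 rad/s
τ = P_out/ω = 24618/119 = 206.9 N·m
In lb·ft: 206.9/1.356 = 153 lb·ft

153 lb·ft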